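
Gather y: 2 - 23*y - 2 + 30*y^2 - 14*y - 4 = 30*y^2 - 37*y - 4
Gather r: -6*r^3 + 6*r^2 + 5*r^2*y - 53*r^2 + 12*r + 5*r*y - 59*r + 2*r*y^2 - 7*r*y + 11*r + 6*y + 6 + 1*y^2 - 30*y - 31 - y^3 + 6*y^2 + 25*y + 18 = -6*r^3 + r^2*(5*y - 47) + r*(2*y^2 - 2*y - 36) - y^3 + 7*y^2 + y - 7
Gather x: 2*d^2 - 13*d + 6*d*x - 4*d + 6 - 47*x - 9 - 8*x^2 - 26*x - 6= 2*d^2 - 17*d - 8*x^2 + x*(6*d - 73) - 9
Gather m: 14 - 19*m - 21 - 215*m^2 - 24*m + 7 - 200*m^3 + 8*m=-200*m^3 - 215*m^2 - 35*m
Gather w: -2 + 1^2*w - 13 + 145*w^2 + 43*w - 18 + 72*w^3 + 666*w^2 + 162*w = 72*w^3 + 811*w^2 + 206*w - 33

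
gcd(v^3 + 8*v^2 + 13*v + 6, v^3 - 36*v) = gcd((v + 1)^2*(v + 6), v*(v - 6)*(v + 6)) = v + 6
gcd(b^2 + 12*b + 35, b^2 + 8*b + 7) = b + 7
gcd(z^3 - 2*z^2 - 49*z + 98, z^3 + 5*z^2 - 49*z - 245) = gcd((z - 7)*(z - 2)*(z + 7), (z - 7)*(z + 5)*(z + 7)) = z^2 - 49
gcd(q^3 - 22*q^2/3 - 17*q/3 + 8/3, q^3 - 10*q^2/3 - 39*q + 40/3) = q^2 - 25*q/3 + 8/3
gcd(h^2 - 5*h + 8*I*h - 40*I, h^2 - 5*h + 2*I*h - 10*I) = h - 5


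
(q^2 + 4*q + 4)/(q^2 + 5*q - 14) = (q^2 + 4*q + 4)/(q^2 + 5*q - 14)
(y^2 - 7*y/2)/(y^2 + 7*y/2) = (2*y - 7)/(2*y + 7)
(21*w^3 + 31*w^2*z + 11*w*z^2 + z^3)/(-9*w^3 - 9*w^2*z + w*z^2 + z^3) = (7*w + z)/(-3*w + z)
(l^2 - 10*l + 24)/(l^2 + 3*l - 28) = (l - 6)/(l + 7)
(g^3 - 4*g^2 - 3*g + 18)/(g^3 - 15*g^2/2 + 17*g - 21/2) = 2*(g^2 - g - 6)/(2*g^2 - 9*g + 7)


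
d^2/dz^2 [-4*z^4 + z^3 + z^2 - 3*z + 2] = -48*z^2 + 6*z + 2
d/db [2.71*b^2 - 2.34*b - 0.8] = 5.42*b - 2.34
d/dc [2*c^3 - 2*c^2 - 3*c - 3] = 6*c^2 - 4*c - 3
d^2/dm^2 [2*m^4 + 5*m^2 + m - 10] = 24*m^2 + 10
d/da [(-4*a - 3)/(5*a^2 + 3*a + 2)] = (20*a^2 + 30*a + 1)/(25*a^4 + 30*a^3 + 29*a^2 + 12*a + 4)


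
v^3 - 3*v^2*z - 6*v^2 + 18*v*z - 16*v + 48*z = (v - 8)*(v + 2)*(v - 3*z)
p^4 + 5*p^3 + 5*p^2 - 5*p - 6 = (p - 1)*(p + 1)*(p + 2)*(p + 3)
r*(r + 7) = r^2 + 7*r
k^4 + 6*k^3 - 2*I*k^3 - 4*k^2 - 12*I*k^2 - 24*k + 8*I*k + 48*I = (k - 2)*(k + 2)*(k + 6)*(k - 2*I)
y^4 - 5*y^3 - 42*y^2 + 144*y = y*(y - 8)*(y - 3)*(y + 6)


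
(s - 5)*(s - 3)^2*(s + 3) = s^4 - 8*s^3 + 6*s^2 + 72*s - 135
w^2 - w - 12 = (w - 4)*(w + 3)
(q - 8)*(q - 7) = q^2 - 15*q + 56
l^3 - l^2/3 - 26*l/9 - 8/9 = (l - 2)*(l + 1/3)*(l + 4/3)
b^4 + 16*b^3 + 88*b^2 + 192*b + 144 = (b + 2)^2*(b + 6)^2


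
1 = 1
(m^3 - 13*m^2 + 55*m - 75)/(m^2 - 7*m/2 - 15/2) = 2*(m^2 - 8*m + 15)/(2*m + 3)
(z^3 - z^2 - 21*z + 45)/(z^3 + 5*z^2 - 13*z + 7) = (z^3 - z^2 - 21*z + 45)/(z^3 + 5*z^2 - 13*z + 7)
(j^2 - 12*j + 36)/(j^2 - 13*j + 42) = (j - 6)/(j - 7)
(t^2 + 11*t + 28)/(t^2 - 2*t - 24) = (t + 7)/(t - 6)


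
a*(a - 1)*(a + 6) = a^3 + 5*a^2 - 6*a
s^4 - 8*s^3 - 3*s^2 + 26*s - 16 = (s - 8)*(s - 1)^2*(s + 2)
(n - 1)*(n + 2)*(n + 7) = n^3 + 8*n^2 + 5*n - 14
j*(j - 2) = j^2 - 2*j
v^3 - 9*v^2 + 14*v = v*(v - 7)*(v - 2)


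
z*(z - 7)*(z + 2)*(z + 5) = z^4 - 39*z^2 - 70*z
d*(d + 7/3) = d^2 + 7*d/3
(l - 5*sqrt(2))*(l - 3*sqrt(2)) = l^2 - 8*sqrt(2)*l + 30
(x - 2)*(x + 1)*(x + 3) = x^3 + 2*x^2 - 5*x - 6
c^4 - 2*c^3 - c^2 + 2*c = c*(c - 2)*(c - 1)*(c + 1)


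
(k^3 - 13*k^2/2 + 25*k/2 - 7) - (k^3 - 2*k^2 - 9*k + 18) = -9*k^2/2 + 43*k/2 - 25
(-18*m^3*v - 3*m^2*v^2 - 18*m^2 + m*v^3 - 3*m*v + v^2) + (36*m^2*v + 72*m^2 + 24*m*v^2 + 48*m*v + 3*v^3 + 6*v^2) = -18*m^3*v - 3*m^2*v^2 + 36*m^2*v + 54*m^2 + m*v^3 + 24*m*v^2 + 45*m*v + 3*v^3 + 7*v^2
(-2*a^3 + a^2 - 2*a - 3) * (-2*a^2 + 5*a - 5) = 4*a^5 - 12*a^4 + 19*a^3 - 9*a^2 - 5*a + 15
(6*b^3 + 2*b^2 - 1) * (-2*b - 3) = -12*b^4 - 22*b^3 - 6*b^2 + 2*b + 3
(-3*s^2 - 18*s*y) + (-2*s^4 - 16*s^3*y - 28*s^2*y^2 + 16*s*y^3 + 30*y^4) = -2*s^4 - 16*s^3*y - 28*s^2*y^2 - 3*s^2 + 16*s*y^3 - 18*s*y + 30*y^4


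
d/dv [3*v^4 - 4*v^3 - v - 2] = 12*v^3 - 12*v^2 - 1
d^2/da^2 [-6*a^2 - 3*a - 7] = -12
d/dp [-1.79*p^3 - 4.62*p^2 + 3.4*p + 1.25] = -5.37*p^2 - 9.24*p + 3.4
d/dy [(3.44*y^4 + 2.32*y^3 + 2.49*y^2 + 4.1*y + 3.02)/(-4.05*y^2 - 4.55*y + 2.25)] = (-27.864*y^5 - 56.352*y^4 + 9.84800000000001*y^3 + 20.9355*y^2 + 35.667*y + 22.966)/(16.4025*y^4 + 36.855*y^3 + 2.4775*y^2 - 20.475*y + 5.0625)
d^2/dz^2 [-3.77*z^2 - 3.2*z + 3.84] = -7.54000000000000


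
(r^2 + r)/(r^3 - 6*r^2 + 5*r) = (r + 1)/(r^2 - 6*r + 5)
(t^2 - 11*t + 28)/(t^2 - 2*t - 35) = (t - 4)/(t + 5)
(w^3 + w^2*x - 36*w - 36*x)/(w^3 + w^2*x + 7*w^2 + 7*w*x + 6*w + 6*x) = (w - 6)/(w + 1)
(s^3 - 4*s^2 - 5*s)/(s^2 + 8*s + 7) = s*(s - 5)/(s + 7)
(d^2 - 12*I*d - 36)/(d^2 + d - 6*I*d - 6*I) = (d - 6*I)/(d + 1)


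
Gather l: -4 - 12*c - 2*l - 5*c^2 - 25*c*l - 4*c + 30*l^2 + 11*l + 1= -5*c^2 - 16*c + 30*l^2 + l*(9 - 25*c) - 3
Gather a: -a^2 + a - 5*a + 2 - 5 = -a^2 - 4*a - 3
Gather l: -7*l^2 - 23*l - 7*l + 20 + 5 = -7*l^2 - 30*l + 25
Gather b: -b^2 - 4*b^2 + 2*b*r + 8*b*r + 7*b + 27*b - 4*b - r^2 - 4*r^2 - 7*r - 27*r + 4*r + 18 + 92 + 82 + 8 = -5*b^2 + b*(10*r + 30) - 5*r^2 - 30*r + 200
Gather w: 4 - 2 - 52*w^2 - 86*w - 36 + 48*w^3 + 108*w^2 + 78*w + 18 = 48*w^3 + 56*w^2 - 8*w - 16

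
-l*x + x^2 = x*(-l + x)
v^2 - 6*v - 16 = (v - 8)*(v + 2)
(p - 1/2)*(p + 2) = p^2 + 3*p/2 - 1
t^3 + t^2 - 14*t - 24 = (t - 4)*(t + 2)*(t + 3)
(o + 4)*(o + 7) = o^2 + 11*o + 28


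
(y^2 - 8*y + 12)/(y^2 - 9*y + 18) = (y - 2)/(y - 3)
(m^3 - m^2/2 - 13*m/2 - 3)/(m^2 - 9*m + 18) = (m^2 + 5*m/2 + 1)/(m - 6)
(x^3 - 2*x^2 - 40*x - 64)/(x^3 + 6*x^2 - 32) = (x^2 - 6*x - 16)/(x^2 + 2*x - 8)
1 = 1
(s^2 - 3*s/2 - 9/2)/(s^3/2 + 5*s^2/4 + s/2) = 2*(2*s^2 - 3*s - 9)/(s*(2*s^2 + 5*s + 2))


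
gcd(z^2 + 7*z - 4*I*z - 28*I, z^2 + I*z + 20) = z - 4*I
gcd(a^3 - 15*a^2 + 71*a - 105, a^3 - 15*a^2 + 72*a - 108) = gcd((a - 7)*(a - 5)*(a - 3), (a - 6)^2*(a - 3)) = a - 3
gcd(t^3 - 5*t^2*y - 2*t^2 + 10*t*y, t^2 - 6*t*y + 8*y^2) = 1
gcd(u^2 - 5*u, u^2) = u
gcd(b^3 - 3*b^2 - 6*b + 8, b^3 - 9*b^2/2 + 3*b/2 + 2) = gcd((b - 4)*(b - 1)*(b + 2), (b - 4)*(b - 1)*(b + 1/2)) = b^2 - 5*b + 4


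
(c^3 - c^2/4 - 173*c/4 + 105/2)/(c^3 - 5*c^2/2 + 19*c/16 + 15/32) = 8*(c^2 + c - 42)/(8*c^2 - 10*c - 3)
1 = 1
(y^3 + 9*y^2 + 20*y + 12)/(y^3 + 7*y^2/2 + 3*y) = 2*(y^2 + 7*y + 6)/(y*(2*y + 3))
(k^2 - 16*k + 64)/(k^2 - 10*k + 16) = (k - 8)/(k - 2)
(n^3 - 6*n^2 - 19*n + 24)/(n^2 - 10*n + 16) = (n^2 + 2*n - 3)/(n - 2)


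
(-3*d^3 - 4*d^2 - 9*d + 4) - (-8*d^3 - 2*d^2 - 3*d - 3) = 5*d^3 - 2*d^2 - 6*d + 7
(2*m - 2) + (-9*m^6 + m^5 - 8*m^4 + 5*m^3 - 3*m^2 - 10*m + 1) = -9*m^6 + m^5 - 8*m^4 + 5*m^3 - 3*m^2 - 8*m - 1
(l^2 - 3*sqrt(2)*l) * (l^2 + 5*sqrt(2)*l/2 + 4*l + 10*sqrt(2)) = l^4 - sqrt(2)*l^3/2 + 4*l^3 - 15*l^2 - 2*sqrt(2)*l^2 - 60*l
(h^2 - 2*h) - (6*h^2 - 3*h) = -5*h^2 + h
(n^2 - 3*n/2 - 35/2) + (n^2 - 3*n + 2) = 2*n^2 - 9*n/2 - 31/2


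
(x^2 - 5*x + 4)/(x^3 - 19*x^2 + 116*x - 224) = (x - 1)/(x^2 - 15*x + 56)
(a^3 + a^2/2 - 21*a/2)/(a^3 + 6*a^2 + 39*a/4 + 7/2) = 2*a*(a - 3)/(2*a^2 + 5*a + 2)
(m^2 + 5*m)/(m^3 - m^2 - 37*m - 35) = m/(m^2 - 6*m - 7)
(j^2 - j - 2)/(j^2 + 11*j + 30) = (j^2 - j - 2)/(j^2 + 11*j + 30)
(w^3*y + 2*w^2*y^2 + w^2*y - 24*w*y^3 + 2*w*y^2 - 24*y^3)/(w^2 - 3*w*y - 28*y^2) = y*(-w^3 - 2*w^2*y - w^2 + 24*w*y^2 - 2*w*y + 24*y^2)/(-w^2 + 3*w*y + 28*y^2)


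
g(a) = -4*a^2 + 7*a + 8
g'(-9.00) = 79.00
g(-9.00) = -379.00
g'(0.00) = 7.00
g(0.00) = 8.00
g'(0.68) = 1.56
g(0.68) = 10.91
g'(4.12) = -25.96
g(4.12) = -31.06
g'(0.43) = 3.56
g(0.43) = 10.27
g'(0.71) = 1.32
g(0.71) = 10.95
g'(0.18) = 5.56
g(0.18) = 9.13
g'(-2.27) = 25.16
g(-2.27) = -28.50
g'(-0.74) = 12.92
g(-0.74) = 0.63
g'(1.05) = -1.40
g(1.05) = 10.94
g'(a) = 7 - 8*a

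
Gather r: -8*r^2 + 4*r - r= -8*r^2 + 3*r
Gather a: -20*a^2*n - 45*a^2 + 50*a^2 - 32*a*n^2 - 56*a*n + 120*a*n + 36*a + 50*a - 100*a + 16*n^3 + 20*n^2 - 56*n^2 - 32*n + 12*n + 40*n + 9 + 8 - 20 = a^2*(5 - 20*n) + a*(-32*n^2 + 64*n - 14) + 16*n^3 - 36*n^2 + 20*n - 3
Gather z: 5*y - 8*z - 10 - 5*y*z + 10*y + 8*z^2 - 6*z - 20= 15*y + 8*z^2 + z*(-5*y - 14) - 30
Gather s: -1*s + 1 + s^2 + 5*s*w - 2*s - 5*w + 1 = s^2 + s*(5*w - 3) - 5*w + 2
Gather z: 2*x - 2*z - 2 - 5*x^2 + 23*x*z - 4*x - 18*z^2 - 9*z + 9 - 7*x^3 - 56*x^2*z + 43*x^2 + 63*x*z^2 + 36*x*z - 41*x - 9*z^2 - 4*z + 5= -7*x^3 + 38*x^2 - 43*x + z^2*(63*x - 27) + z*(-56*x^2 + 59*x - 15) + 12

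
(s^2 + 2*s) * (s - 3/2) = s^3 + s^2/2 - 3*s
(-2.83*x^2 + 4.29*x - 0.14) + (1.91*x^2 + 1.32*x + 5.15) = -0.92*x^2 + 5.61*x + 5.01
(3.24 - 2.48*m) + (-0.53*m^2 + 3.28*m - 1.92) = -0.53*m^2 + 0.8*m + 1.32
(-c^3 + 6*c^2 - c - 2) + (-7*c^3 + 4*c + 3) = -8*c^3 + 6*c^2 + 3*c + 1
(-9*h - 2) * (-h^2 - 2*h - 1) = 9*h^3 + 20*h^2 + 13*h + 2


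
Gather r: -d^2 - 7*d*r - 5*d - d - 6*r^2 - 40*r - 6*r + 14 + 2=-d^2 - 6*d - 6*r^2 + r*(-7*d - 46) + 16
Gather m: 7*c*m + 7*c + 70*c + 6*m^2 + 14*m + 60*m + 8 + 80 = 77*c + 6*m^2 + m*(7*c + 74) + 88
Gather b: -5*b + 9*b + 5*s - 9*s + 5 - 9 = 4*b - 4*s - 4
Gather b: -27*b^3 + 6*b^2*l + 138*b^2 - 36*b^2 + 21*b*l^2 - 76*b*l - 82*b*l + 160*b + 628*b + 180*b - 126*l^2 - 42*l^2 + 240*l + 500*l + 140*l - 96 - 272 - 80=-27*b^3 + b^2*(6*l + 102) + b*(21*l^2 - 158*l + 968) - 168*l^2 + 880*l - 448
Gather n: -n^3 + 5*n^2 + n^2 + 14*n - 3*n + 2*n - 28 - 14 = -n^3 + 6*n^2 + 13*n - 42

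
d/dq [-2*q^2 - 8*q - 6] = -4*q - 8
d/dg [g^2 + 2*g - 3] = 2*g + 2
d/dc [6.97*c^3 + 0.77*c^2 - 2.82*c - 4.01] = 20.91*c^2 + 1.54*c - 2.82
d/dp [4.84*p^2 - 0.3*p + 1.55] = 9.68*p - 0.3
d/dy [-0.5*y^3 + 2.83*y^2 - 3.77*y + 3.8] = -1.5*y^2 + 5.66*y - 3.77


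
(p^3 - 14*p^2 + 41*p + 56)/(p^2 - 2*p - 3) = (p^2 - 15*p + 56)/(p - 3)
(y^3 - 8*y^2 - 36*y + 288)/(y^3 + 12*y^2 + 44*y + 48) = (y^2 - 14*y + 48)/(y^2 + 6*y + 8)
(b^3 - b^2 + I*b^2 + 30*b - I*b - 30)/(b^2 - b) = b + I + 30/b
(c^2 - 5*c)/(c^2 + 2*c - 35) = c/(c + 7)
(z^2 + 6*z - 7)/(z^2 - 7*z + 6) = (z + 7)/(z - 6)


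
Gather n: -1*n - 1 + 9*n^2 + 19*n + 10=9*n^2 + 18*n + 9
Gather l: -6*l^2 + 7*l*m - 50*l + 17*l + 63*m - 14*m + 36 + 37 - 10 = -6*l^2 + l*(7*m - 33) + 49*m + 63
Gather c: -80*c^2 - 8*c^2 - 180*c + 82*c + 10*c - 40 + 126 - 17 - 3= -88*c^2 - 88*c + 66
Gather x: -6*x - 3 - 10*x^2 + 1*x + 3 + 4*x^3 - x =4*x^3 - 10*x^2 - 6*x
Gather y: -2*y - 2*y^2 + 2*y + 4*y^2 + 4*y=2*y^2 + 4*y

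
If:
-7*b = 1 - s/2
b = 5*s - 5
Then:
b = -5/69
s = 68/69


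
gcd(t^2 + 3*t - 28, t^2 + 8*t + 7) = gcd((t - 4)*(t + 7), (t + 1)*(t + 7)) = t + 7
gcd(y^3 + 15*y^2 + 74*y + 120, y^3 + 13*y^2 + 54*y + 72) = y^2 + 10*y + 24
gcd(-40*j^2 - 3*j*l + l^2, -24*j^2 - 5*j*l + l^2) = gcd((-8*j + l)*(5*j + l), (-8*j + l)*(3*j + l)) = 8*j - l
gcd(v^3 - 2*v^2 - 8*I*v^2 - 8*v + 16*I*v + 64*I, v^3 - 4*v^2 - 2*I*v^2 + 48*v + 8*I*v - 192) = v^2 + v*(-4 - 8*I) + 32*I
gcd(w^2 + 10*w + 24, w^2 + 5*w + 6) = 1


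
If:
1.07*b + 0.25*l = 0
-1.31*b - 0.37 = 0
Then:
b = -0.28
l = 1.21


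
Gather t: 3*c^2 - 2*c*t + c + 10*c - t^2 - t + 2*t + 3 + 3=3*c^2 + 11*c - t^2 + t*(1 - 2*c) + 6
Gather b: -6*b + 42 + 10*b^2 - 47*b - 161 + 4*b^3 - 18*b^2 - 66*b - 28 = 4*b^3 - 8*b^2 - 119*b - 147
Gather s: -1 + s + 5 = s + 4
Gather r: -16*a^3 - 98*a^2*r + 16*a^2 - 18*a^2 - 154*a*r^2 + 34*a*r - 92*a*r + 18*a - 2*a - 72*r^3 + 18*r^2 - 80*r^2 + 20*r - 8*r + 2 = -16*a^3 - 2*a^2 + 16*a - 72*r^3 + r^2*(-154*a - 62) + r*(-98*a^2 - 58*a + 12) + 2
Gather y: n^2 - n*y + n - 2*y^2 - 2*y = n^2 + n - 2*y^2 + y*(-n - 2)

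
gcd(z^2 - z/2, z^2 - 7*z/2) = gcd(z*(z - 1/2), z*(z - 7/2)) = z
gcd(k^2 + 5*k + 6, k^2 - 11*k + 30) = 1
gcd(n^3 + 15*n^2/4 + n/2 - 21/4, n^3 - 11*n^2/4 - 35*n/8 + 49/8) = n^2 + 3*n/4 - 7/4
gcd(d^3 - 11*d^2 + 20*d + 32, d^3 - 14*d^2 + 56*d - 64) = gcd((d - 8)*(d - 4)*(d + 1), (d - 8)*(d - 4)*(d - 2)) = d^2 - 12*d + 32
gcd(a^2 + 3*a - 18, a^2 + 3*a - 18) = a^2 + 3*a - 18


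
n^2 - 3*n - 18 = (n - 6)*(n + 3)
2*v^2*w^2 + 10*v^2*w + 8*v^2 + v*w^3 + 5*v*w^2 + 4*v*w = (2*v + w)*(w + 4)*(v*w + v)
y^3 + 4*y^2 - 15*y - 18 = (y - 3)*(y + 1)*(y + 6)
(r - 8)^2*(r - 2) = r^3 - 18*r^2 + 96*r - 128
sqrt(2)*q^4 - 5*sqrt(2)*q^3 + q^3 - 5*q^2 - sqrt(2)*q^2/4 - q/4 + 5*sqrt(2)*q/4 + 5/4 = (q - 5)*(q - 1/2)*(q + 1/2)*(sqrt(2)*q + 1)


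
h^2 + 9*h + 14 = (h + 2)*(h + 7)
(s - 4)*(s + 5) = s^2 + s - 20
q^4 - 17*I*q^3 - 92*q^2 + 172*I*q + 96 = (q - 8*I)*(q - 6*I)*(q - 2*I)*(q - I)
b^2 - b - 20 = (b - 5)*(b + 4)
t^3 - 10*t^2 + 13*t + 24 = (t - 8)*(t - 3)*(t + 1)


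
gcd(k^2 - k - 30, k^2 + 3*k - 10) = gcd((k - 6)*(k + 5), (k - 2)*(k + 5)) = k + 5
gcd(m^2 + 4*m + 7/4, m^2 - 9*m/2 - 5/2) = m + 1/2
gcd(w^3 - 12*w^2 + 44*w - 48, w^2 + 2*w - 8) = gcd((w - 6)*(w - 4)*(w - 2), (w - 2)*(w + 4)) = w - 2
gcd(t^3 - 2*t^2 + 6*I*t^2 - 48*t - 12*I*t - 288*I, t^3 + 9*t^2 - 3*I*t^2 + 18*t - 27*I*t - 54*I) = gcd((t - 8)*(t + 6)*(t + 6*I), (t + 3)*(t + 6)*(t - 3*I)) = t + 6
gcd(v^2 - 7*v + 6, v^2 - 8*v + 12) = v - 6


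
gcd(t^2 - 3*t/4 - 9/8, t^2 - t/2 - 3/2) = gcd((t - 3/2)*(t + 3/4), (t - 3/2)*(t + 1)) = t - 3/2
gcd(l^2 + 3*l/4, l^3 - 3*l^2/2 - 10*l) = l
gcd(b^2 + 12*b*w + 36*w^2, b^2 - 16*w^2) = 1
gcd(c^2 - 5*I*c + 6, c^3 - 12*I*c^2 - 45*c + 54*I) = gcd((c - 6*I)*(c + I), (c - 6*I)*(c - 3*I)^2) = c - 6*I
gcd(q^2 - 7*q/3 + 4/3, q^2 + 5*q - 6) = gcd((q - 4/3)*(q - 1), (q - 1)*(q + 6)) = q - 1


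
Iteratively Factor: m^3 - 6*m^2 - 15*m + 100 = (m - 5)*(m^2 - m - 20) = (m - 5)*(m + 4)*(m - 5)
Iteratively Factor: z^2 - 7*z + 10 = (z - 5)*(z - 2)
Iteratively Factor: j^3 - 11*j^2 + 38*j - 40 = (j - 4)*(j^2 - 7*j + 10) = (j - 5)*(j - 4)*(j - 2)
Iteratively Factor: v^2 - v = (v)*(v - 1)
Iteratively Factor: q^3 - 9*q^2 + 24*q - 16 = (q - 4)*(q^2 - 5*q + 4) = (q - 4)^2*(q - 1)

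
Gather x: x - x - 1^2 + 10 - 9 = 0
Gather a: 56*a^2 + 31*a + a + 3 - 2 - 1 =56*a^2 + 32*a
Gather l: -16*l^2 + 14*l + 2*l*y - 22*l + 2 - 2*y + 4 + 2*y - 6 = -16*l^2 + l*(2*y - 8)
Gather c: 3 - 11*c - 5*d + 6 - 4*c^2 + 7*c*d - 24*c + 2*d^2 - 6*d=-4*c^2 + c*(7*d - 35) + 2*d^2 - 11*d + 9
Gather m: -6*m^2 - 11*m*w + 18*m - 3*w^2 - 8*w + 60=-6*m^2 + m*(18 - 11*w) - 3*w^2 - 8*w + 60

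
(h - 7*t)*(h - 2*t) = h^2 - 9*h*t + 14*t^2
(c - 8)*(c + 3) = c^2 - 5*c - 24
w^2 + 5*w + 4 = (w + 1)*(w + 4)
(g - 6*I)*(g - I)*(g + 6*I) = g^3 - I*g^2 + 36*g - 36*I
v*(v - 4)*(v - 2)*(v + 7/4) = v^4 - 17*v^3/4 - 5*v^2/2 + 14*v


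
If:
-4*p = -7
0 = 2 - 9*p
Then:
No Solution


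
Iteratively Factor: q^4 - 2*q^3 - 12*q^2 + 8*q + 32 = (q - 2)*(q^3 - 12*q - 16) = (q - 2)*(q + 2)*(q^2 - 2*q - 8) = (q - 4)*(q - 2)*(q + 2)*(q + 2)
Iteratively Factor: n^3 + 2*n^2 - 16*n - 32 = (n + 4)*(n^2 - 2*n - 8) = (n - 4)*(n + 4)*(n + 2)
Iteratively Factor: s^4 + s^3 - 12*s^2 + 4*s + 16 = (s + 4)*(s^3 - 3*s^2 + 4) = (s - 2)*(s + 4)*(s^2 - s - 2) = (s - 2)*(s + 1)*(s + 4)*(s - 2)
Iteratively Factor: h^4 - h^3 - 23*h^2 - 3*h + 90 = (h + 3)*(h^3 - 4*h^2 - 11*h + 30) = (h - 2)*(h + 3)*(h^2 - 2*h - 15) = (h - 5)*(h - 2)*(h + 3)*(h + 3)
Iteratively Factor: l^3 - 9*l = (l + 3)*(l^2 - 3*l) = l*(l + 3)*(l - 3)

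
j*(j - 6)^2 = j^3 - 12*j^2 + 36*j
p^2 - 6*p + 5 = (p - 5)*(p - 1)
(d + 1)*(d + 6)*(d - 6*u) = d^3 - 6*d^2*u + 7*d^2 - 42*d*u + 6*d - 36*u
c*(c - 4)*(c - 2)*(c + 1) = c^4 - 5*c^3 + 2*c^2 + 8*c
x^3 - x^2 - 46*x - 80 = (x - 8)*(x + 2)*(x + 5)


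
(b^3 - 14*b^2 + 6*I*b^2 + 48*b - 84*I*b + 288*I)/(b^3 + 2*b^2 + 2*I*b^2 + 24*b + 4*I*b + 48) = (b^2 - 14*b + 48)/(b^2 + b*(2 - 4*I) - 8*I)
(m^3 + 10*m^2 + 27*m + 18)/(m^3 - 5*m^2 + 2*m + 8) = (m^2 + 9*m + 18)/(m^2 - 6*m + 8)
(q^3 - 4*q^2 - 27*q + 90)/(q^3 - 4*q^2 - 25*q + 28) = (q^3 - 4*q^2 - 27*q + 90)/(q^3 - 4*q^2 - 25*q + 28)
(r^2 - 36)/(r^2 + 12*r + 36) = (r - 6)/(r + 6)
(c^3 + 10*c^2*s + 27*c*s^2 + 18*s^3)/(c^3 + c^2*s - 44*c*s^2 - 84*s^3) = (-c^2 - 4*c*s - 3*s^2)/(-c^2 + 5*c*s + 14*s^2)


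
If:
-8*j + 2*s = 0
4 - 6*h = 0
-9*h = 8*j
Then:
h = 2/3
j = -3/4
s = -3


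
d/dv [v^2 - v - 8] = 2*v - 1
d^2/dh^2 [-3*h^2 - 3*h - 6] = -6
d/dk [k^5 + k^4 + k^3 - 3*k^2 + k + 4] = 5*k^4 + 4*k^3 + 3*k^2 - 6*k + 1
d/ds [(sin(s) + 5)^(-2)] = -2*cos(s)/(sin(s) + 5)^3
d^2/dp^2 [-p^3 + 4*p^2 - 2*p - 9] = 8 - 6*p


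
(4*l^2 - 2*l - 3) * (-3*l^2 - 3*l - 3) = -12*l^4 - 6*l^3 + 3*l^2 + 15*l + 9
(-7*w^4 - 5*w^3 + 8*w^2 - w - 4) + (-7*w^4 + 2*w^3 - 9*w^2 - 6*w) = -14*w^4 - 3*w^3 - w^2 - 7*w - 4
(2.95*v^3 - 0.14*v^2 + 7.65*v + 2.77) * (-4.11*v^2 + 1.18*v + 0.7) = -12.1245*v^5 + 4.0564*v^4 - 29.5417*v^3 - 2.4557*v^2 + 8.6236*v + 1.939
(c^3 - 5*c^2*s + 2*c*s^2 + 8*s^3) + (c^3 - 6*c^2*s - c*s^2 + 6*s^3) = 2*c^3 - 11*c^2*s + c*s^2 + 14*s^3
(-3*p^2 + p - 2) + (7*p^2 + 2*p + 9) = 4*p^2 + 3*p + 7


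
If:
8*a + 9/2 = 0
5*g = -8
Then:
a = -9/16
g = -8/5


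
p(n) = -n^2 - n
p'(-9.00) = 17.00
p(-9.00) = -72.00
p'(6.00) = -13.00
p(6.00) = -42.00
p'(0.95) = -2.90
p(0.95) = -1.85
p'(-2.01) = 3.02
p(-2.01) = -2.03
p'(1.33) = -3.66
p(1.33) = -3.10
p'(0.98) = -2.96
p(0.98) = -1.94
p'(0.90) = -2.80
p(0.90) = -1.71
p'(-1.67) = 2.34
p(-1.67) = -1.12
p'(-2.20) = 3.40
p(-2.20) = -2.64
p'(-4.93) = 8.86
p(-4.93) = -19.37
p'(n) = -2*n - 1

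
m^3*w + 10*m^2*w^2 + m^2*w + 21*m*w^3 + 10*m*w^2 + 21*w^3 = (m + 3*w)*(m + 7*w)*(m*w + w)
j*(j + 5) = j^2 + 5*j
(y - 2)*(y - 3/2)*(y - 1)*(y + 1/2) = y^4 - 4*y^3 + 17*y^2/4 + y/4 - 3/2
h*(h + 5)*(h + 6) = h^3 + 11*h^2 + 30*h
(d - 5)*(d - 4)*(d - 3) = d^3 - 12*d^2 + 47*d - 60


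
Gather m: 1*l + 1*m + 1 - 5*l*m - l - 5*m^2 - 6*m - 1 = -5*m^2 + m*(-5*l - 5)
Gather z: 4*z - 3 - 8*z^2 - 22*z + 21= -8*z^2 - 18*z + 18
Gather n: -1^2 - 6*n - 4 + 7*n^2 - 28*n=7*n^2 - 34*n - 5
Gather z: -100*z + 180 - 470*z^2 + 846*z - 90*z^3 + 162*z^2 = -90*z^3 - 308*z^2 + 746*z + 180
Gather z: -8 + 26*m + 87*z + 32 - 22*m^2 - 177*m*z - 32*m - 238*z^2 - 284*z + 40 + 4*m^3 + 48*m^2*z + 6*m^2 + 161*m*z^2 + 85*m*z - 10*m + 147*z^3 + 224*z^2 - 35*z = 4*m^3 - 16*m^2 - 16*m + 147*z^3 + z^2*(161*m - 14) + z*(48*m^2 - 92*m - 232) + 64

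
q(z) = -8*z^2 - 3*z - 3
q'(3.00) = -51.00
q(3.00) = -84.00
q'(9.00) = -147.00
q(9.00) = -678.00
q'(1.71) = -30.36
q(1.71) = -31.52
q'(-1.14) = 15.24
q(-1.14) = -9.98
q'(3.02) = -51.32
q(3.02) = -85.02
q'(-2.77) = 41.32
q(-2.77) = -56.07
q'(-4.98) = 76.68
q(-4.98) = -186.46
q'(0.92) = -17.72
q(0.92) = -12.53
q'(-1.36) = 18.76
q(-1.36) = -13.72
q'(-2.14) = 31.24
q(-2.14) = -33.22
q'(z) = -16*z - 3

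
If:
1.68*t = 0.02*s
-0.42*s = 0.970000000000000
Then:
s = -2.31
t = -0.03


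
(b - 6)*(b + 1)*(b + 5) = b^3 - 31*b - 30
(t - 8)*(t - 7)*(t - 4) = t^3 - 19*t^2 + 116*t - 224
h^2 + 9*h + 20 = (h + 4)*(h + 5)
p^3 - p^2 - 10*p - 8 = (p - 4)*(p + 1)*(p + 2)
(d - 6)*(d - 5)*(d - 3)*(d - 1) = d^4 - 15*d^3 + 77*d^2 - 153*d + 90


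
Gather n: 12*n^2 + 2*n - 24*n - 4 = 12*n^2 - 22*n - 4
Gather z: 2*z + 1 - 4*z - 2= -2*z - 1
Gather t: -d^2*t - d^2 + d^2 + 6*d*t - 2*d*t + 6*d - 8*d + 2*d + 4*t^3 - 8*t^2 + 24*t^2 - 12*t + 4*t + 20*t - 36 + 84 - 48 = 4*t^3 + 16*t^2 + t*(-d^2 + 4*d + 12)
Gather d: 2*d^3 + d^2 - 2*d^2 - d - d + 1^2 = 2*d^3 - d^2 - 2*d + 1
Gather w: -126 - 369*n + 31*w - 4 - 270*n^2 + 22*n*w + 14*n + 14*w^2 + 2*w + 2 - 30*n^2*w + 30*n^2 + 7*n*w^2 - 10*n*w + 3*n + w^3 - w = -240*n^2 - 352*n + w^3 + w^2*(7*n + 14) + w*(-30*n^2 + 12*n + 32) - 128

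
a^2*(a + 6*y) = a^3 + 6*a^2*y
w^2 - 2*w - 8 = (w - 4)*(w + 2)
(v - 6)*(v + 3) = v^2 - 3*v - 18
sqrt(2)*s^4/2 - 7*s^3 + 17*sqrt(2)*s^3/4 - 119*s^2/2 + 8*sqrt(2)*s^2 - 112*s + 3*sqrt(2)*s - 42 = (s + 1/2)*(s + 6)*(s - 7*sqrt(2))*(sqrt(2)*s/2 + sqrt(2))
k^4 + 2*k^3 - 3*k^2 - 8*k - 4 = (k - 2)*(k + 1)^2*(k + 2)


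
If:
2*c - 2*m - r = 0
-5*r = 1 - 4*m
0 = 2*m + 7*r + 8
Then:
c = -25/19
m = -33/38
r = -17/19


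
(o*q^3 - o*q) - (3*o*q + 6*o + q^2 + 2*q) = o*q^3 - 4*o*q - 6*o - q^2 - 2*q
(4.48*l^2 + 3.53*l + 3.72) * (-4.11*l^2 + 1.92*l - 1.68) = -18.4128*l^4 - 5.9067*l^3 - 16.038*l^2 + 1.212*l - 6.2496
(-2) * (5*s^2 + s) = -10*s^2 - 2*s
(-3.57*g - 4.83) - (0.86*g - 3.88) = -4.43*g - 0.95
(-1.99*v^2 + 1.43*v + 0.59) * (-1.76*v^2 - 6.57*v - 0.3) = 3.5024*v^4 + 10.5575*v^3 - 9.8365*v^2 - 4.3053*v - 0.177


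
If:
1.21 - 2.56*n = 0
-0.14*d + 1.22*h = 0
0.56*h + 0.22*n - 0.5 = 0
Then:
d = 6.16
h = 0.71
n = 0.47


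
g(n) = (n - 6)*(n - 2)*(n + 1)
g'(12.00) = 268.00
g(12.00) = 780.00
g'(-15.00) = 889.00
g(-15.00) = -4998.00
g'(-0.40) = 10.08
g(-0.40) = 9.22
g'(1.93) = -11.85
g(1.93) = 0.83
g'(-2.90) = 69.83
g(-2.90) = -82.86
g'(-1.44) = 30.38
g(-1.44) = -11.26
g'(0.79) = -5.19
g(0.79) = 11.28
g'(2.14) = -12.22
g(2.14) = -1.70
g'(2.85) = -11.53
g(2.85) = -10.31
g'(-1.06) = 22.21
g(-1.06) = -1.30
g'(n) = (n - 6)*(n - 2) + (n - 6)*(n + 1) + (n - 2)*(n + 1)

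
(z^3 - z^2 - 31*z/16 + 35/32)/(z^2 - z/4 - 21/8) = (8*z^2 + 6*z - 5)/(4*(2*z + 3))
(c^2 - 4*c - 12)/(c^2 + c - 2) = (c - 6)/(c - 1)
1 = 1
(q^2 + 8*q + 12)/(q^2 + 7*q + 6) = (q + 2)/(q + 1)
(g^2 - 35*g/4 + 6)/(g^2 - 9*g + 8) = (g - 3/4)/(g - 1)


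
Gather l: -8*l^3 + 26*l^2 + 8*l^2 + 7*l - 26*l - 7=-8*l^3 + 34*l^2 - 19*l - 7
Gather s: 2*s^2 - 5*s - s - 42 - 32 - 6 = 2*s^2 - 6*s - 80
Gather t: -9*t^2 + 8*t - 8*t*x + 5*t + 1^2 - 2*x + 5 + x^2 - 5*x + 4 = -9*t^2 + t*(13 - 8*x) + x^2 - 7*x + 10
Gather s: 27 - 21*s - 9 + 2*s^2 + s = 2*s^2 - 20*s + 18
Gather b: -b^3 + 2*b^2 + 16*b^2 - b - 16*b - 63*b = -b^3 + 18*b^2 - 80*b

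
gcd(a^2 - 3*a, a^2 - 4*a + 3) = a - 3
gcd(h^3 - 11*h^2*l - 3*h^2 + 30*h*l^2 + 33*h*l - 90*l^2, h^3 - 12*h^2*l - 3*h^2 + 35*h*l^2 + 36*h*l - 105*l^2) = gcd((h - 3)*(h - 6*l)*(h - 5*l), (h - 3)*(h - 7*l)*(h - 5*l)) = h^2 - 5*h*l - 3*h + 15*l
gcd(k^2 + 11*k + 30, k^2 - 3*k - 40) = k + 5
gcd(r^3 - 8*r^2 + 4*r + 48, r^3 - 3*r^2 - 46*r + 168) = r^2 - 10*r + 24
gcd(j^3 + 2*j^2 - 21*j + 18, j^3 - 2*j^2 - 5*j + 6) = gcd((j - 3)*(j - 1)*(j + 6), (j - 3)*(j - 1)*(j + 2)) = j^2 - 4*j + 3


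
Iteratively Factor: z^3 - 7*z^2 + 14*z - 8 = (z - 2)*(z^2 - 5*z + 4) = (z - 2)*(z - 1)*(z - 4)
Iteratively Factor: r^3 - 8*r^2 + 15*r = (r - 3)*(r^2 - 5*r) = (r - 5)*(r - 3)*(r)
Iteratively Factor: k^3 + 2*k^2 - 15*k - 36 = (k + 3)*(k^2 - k - 12) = (k + 3)^2*(k - 4)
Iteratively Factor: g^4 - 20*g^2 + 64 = (g + 4)*(g^3 - 4*g^2 - 4*g + 16) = (g - 2)*(g + 4)*(g^2 - 2*g - 8) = (g - 4)*(g - 2)*(g + 4)*(g + 2)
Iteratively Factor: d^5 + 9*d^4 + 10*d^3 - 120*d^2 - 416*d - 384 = (d - 4)*(d^4 + 13*d^3 + 62*d^2 + 128*d + 96) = (d - 4)*(d + 3)*(d^3 + 10*d^2 + 32*d + 32) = (d - 4)*(d + 3)*(d + 4)*(d^2 + 6*d + 8) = (d - 4)*(d + 2)*(d + 3)*(d + 4)*(d + 4)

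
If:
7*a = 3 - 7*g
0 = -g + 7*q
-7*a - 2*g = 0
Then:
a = -6/35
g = 3/5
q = 3/35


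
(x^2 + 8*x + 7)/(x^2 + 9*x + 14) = (x + 1)/(x + 2)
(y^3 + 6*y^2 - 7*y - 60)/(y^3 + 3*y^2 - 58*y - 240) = (y^2 + y - 12)/(y^2 - 2*y - 48)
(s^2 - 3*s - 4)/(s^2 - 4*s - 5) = (s - 4)/(s - 5)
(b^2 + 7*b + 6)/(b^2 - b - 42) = (b + 1)/(b - 7)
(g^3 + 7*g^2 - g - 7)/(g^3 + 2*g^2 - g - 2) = (g + 7)/(g + 2)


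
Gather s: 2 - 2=0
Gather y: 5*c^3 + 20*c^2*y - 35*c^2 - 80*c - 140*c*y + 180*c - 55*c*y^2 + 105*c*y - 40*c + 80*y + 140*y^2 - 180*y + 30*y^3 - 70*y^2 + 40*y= 5*c^3 - 35*c^2 + 60*c + 30*y^3 + y^2*(70 - 55*c) + y*(20*c^2 - 35*c - 60)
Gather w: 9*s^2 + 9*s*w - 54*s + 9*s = 9*s^2 + 9*s*w - 45*s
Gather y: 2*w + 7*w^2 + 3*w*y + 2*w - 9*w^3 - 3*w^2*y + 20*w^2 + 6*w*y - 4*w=-9*w^3 + 27*w^2 + y*(-3*w^2 + 9*w)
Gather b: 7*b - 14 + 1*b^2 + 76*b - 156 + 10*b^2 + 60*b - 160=11*b^2 + 143*b - 330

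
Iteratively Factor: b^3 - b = (b)*(b^2 - 1) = b*(b + 1)*(b - 1)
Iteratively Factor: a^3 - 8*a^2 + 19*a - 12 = (a - 4)*(a^2 - 4*a + 3) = (a - 4)*(a - 1)*(a - 3)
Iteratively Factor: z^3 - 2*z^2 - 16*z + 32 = (z + 4)*(z^2 - 6*z + 8) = (z - 4)*(z + 4)*(z - 2)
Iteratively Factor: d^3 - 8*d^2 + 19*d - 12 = (d - 1)*(d^2 - 7*d + 12) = (d - 3)*(d - 1)*(d - 4)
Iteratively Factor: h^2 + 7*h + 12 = (h + 3)*(h + 4)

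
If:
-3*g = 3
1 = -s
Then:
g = -1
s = -1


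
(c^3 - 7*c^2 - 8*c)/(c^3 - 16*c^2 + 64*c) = (c + 1)/(c - 8)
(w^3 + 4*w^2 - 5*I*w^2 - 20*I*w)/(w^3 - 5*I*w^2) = (w + 4)/w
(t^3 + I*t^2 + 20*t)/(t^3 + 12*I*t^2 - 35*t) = (t - 4*I)/(t + 7*I)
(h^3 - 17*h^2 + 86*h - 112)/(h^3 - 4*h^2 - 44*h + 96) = (h - 7)/(h + 6)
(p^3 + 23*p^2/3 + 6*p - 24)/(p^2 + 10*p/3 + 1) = (3*p^2 + 14*p - 24)/(3*p + 1)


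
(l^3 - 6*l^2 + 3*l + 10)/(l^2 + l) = l - 7 + 10/l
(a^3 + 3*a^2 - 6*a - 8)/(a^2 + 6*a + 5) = (a^2 + 2*a - 8)/(a + 5)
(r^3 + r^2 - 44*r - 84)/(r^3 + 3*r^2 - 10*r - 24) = (r^2 - r - 42)/(r^2 + r - 12)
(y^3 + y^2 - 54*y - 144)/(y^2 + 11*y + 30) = (y^2 - 5*y - 24)/(y + 5)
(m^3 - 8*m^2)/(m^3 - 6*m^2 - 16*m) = m/(m + 2)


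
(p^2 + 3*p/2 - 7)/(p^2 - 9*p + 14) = (p + 7/2)/(p - 7)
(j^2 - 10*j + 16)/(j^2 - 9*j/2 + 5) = 2*(j - 8)/(2*j - 5)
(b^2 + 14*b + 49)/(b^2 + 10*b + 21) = (b + 7)/(b + 3)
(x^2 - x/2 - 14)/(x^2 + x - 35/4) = 2*(x - 4)/(2*x - 5)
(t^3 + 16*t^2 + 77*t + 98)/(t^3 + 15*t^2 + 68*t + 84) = (t + 7)/(t + 6)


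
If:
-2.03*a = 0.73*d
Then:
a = -0.359605911330049*d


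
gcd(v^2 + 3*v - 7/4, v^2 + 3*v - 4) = 1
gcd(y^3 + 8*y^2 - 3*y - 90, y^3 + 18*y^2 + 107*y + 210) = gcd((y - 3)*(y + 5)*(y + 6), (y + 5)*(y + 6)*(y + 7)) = y^2 + 11*y + 30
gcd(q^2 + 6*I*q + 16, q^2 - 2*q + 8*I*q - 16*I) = q + 8*I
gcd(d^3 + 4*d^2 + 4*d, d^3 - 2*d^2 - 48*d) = d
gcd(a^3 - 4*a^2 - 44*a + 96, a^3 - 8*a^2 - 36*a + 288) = a^2 - 2*a - 48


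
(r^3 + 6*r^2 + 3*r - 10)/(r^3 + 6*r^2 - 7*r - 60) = (r^2 + r - 2)/(r^2 + r - 12)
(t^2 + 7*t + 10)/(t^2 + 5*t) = (t + 2)/t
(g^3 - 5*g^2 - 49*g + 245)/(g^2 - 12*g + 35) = g + 7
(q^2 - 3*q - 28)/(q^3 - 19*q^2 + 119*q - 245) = (q + 4)/(q^2 - 12*q + 35)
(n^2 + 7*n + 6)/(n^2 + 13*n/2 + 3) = 2*(n + 1)/(2*n + 1)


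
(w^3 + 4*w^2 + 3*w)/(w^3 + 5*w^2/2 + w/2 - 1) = 2*w*(w + 3)/(2*w^2 + 3*w - 2)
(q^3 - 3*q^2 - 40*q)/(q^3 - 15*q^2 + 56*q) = (q + 5)/(q - 7)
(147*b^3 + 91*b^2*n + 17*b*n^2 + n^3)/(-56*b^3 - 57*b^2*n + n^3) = (-21*b^2 - 10*b*n - n^2)/(8*b^2 + 7*b*n - n^2)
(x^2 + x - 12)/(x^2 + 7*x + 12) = (x - 3)/(x + 3)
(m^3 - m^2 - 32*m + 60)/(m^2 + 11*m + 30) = (m^2 - 7*m + 10)/(m + 5)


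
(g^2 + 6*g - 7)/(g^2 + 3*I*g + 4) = (g^2 + 6*g - 7)/(g^2 + 3*I*g + 4)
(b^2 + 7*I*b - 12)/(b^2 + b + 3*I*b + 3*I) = (b + 4*I)/(b + 1)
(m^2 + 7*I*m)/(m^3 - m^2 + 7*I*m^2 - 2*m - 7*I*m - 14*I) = m/(m^2 - m - 2)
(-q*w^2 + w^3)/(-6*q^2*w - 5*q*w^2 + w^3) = w*(q - w)/(6*q^2 + 5*q*w - w^2)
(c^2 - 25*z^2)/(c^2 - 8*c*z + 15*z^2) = (-c - 5*z)/(-c + 3*z)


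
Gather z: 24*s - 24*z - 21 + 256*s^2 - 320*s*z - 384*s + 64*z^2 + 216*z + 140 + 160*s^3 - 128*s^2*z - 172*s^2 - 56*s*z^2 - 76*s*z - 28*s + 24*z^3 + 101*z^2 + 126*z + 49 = 160*s^3 + 84*s^2 - 388*s + 24*z^3 + z^2*(165 - 56*s) + z*(-128*s^2 - 396*s + 318) + 168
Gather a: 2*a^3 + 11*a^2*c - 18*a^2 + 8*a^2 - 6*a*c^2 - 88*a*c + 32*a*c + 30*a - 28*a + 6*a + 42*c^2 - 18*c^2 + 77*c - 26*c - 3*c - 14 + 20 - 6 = 2*a^3 + a^2*(11*c - 10) + a*(-6*c^2 - 56*c + 8) + 24*c^2 + 48*c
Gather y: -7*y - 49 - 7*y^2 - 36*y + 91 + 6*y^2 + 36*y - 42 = -y^2 - 7*y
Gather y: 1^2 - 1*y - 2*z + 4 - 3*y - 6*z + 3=-4*y - 8*z + 8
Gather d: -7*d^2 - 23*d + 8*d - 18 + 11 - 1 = -7*d^2 - 15*d - 8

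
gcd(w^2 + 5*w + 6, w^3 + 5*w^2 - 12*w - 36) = w + 2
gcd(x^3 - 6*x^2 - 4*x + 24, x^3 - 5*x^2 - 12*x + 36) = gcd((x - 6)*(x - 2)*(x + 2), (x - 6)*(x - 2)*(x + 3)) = x^2 - 8*x + 12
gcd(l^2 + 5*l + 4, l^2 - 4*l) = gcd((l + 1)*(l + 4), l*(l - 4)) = 1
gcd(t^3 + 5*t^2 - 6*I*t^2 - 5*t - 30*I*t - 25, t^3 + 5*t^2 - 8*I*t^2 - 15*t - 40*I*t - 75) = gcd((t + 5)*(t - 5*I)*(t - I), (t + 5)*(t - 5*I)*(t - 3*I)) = t^2 + t*(5 - 5*I) - 25*I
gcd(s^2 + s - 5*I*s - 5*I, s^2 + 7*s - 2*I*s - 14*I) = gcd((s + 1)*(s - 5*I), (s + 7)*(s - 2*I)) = 1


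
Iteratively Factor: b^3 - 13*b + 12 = (b + 4)*(b^2 - 4*b + 3) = (b - 3)*(b + 4)*(b - 1)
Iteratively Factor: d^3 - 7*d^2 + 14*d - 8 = (d - 4)*(d^2 - 3*d + 2) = (d - 4)*(d - 2)*(d - 1)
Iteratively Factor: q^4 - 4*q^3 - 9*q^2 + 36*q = (q + 3)*(q^3 - 7*q^2 + 12*q) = (q - 4)*(q + 3)*(q^2 - 3*q) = (q - 4)*(q - 3)*(q + 3)*(q)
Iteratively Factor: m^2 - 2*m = (m)*(m - 2)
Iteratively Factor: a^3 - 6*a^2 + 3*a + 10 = (a + 1)*(a^2 - 7*a + 10) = (a - 5)*(a + 1)*(a - 2)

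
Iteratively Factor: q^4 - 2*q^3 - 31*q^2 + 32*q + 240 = (q - 5)*(q^3 + 3*q^2 - 16*q - 48) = (q - 5)*(q + 4)*(q^2 - q - 12) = (q - 5)*(q - 4)*(q + 4)*(q + 3)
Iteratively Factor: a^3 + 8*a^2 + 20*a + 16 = (a + 2)*(a^2 + 6*a + 8) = (a + 2)*(a + 4)*(a + 2)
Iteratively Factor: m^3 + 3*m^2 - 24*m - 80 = (m + 4)*(m^2 - m - 20) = (m - 5)*(m + 4)*(m + 4)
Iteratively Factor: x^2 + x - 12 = (x - 3)*(x + 4)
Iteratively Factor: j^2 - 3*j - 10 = (j + 2)*(j - 5)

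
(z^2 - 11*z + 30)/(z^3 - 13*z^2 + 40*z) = (z - 6)/(z*(z - 8))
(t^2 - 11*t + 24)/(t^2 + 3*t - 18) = (t - 8)/(t + 6)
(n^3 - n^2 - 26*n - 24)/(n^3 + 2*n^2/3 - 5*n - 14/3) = 3*(n^2 - 2*n - 24)/(3*n^2 - n - 14)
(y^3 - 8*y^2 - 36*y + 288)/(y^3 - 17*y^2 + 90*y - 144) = (y + 6)/(y - 3)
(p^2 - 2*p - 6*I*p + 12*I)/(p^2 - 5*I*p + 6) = (p - 2)/(p + I)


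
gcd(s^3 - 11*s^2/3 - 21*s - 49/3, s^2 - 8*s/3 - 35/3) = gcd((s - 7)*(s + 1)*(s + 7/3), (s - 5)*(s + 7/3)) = s + 7/3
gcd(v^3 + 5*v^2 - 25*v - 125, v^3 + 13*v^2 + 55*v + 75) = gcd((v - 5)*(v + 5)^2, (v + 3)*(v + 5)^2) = v^2 + 10*v + 25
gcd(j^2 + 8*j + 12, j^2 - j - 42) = j + 6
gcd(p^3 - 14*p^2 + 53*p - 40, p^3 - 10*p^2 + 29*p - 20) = p^2 - 6*p + 5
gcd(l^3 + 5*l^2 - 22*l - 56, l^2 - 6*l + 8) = l - 4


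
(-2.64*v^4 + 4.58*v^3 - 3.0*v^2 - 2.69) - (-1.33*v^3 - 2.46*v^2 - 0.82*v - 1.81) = -2.64*v^4 + 5.91*v^3 - 0.54*v^2 + 0.82*v - 0.88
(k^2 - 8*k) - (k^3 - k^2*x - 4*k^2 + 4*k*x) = -k^3 + k^2*x + 5*k^2 - 4*k*x - 8*k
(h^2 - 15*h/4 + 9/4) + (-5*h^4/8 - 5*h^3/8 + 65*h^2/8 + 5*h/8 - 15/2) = -5*h^4/8 - 5*h^3/8 + 73*h^2/8 - 25*h/8 - 21/4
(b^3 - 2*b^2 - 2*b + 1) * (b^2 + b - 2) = b^5 - b^4 - 6*b^3 + 3*b^2 + 5*b - 2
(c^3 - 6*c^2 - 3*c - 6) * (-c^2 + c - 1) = -c^5 + 7*c^4 - 4*c^3 + 9*c^2 - 3*c + 6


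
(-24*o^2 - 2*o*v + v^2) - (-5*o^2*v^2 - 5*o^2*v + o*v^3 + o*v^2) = 5*o^2*v^2 + 5*o^2*v - 24*o^2 - o*v^3 - o*v^2 - 2*o*v + v^2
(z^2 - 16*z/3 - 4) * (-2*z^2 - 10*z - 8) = -2*z^4 + 2*z^3/3 + 160*z^2/3 + 248*z/3 + 32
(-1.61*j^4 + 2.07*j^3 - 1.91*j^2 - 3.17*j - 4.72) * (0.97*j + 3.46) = -1.5617*j^5 - 3.5627*j^4 + 5.3095*j^3 - 9.6835*j^2 - 15.5466*j - 16.3312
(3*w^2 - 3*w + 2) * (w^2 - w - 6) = 3*w^4 - 6*w^3 - 13*w^2 + 16*w - 12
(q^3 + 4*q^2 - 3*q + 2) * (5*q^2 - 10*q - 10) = 5*q^5 + 10*q^4 - 65*q^3 + 10*q - 20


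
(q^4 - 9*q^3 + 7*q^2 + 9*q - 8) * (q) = q^5 - 9*q^4 + 7*q^3 + 9*q^2 - 8*q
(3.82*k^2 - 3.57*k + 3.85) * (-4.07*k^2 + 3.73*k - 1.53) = -15.5474*k^4 + 28.7785*k^3 - 34.8302*k^2 + 19.8226*k - 5.8905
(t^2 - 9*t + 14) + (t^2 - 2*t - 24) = 2*t^2 - 11*t - 10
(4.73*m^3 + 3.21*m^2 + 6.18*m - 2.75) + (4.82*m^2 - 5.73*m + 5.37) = 4.73*m^3 + 8.03*m^2 + 0.449999999999999*m + 2.62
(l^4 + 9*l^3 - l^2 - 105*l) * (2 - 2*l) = -2*l^5 - 16*l^4 + 20*l^3 + 208*l^2 - 210*l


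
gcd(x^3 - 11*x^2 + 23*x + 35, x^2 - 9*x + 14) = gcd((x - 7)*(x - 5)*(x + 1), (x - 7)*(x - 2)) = x - 7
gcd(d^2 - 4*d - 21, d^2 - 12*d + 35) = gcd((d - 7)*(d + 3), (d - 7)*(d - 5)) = d - 7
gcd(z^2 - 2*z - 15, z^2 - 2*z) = 1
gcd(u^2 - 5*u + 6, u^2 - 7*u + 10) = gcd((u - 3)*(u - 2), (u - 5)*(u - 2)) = u - 2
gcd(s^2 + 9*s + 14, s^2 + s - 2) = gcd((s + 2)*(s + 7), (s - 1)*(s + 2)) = s + 2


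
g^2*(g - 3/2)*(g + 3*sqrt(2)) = g^4 - 3*g^3/2 + 3*sqrt(2)*g^3 - 9*sqrt(2)*g^2/2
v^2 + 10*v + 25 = (v + 5)^2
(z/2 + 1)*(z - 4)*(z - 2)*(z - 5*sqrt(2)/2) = z^4/2 - 2*z^3 - 5*sqrt(2)*z^3/4 - 2*z^2 + 5*sqrt(2)*z^2 + 5*sqrt(2)*z + 8*z - 20*sqrt(2)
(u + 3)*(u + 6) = u^2 + 9*u + 18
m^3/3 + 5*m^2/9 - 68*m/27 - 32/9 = (m/3 + 1)*(m - 8/3)*(m + 4/3)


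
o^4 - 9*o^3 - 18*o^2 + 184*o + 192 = (o - 8)*(o - 6)*(o + 1)*(o + 4)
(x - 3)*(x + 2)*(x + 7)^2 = x^4 + 13*x^3 + 29*x^2 - 133*x - 294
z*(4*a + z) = 4*a*z + z^2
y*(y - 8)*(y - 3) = y^3 - 11*y^2 + 24*y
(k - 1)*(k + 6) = k^2 + 5*k - 6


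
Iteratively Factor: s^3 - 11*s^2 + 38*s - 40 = (s - 5)*(s^2 - 6*s + 8) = (s - 5)*(s - 4)*(s - 2)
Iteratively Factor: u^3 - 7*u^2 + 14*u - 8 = (u - 4)*(u^2 - 3*u + 2) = (u - 4)*(u - 1)*(u - 2)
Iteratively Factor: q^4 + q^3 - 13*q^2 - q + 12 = (q - 1)*(q^3 + 2*q^2 - 11*q - 12) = (q - 1)*(q + 4)*(q^2 - 2*q - 3) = (q - 1)*(q + 1)*(q + 4)*(q - 3)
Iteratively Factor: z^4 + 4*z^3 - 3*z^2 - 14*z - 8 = (z + 1)*(z^3 + 3*z^2 - 6*z - 8) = (z + 1)^2*(z^2 + 2*z - 8) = (z + 1)^2*(z + 4)*(z - 2)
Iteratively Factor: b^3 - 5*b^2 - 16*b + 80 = (b - 5)*(b^2 - 16) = (b - 5)*(b + 4)*(b - 4)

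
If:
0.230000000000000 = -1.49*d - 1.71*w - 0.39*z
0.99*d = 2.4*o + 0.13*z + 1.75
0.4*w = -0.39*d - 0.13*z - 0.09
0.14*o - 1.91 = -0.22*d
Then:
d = 7.01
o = 2.62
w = -4.32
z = -8.43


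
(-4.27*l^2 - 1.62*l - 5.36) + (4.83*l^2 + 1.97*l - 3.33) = 0.56*l^2 + 0.35*l - 8.69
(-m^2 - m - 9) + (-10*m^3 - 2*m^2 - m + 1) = -10*m^3 - 3*m^2 - 2*m - 8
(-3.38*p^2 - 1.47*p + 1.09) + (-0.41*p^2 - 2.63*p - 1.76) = -3.79*p^2 - 4.1*p - 0.67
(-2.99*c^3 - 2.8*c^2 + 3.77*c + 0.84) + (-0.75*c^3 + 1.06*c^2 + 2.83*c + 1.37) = -3.74*c^3 - 1.74*c^2 + 6.6*c + 2.21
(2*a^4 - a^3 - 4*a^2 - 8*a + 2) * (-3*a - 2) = -6*a^5 - a^4 + 14*a^3 + 32*a^2 + 10*a - 4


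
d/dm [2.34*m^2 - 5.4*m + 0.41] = 4.68*m - 5.4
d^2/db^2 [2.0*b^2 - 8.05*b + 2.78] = 4.00000000000000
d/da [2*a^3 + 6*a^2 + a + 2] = 6*a^2 + 12*a + 1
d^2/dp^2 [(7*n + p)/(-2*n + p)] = -18*n/(2*n - p)^3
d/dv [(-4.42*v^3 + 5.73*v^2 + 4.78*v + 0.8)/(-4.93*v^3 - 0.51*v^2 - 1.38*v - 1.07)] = (30.5031*v^4 + 59.33*v^3 + 20.5506*v^2 - 11.4462*v - 4.0106)/(24.3049*v^6 + 5.0286*v^5 + 13.8669*v^4 + 11.9578*v^3 + 2.9958*v^2 + 2.9532*v + 1.1449)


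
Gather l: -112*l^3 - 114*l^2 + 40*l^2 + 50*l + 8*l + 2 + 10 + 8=-112*l^3 - 74*l^2 + 58*l + 20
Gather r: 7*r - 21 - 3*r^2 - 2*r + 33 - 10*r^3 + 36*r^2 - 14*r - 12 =-10*r^3 + 33*r^2 - 9*r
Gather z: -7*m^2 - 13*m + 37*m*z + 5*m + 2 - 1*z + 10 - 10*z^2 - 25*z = -7*m^2 - 8*m - 10*z^2 + z*(37*m - 26) + 12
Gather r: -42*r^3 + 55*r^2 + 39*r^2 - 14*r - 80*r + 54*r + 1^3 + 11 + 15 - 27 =-42*r^3 + 94*r^2 - 40*r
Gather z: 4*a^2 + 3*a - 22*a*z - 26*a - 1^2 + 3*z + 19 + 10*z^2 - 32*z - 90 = 4*a^2 - 23*a + 10*z^2 + z*(-22*a - 29) - 72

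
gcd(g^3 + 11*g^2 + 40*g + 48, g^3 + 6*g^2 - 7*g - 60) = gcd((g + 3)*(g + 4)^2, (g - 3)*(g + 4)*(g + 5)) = g + 4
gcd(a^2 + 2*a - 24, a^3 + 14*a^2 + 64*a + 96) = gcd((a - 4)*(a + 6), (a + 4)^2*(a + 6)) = a + 6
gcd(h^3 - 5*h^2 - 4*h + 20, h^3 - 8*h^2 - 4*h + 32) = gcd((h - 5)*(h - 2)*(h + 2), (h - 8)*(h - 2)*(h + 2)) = h^2 - 4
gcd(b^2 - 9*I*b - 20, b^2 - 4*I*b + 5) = b - 5*I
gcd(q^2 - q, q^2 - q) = q^2 - q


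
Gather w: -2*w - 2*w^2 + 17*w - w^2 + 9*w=-3*w^2 + 24*w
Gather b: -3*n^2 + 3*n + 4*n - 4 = -3*n^2 + 7*n - 4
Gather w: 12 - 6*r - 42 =-6*r - 30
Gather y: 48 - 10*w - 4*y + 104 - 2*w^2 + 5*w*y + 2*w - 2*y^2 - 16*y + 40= -2*w^2 - 8*w - 2*y^2 + y*(5*w - 20) + 192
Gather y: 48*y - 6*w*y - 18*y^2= -18*y^2 + y*(48 - 6*w)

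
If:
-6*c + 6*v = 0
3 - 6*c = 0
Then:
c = 1/2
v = 1/2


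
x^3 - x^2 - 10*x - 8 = (x - 4)*(x + 1)*(x + 2)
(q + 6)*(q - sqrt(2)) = q^2 - sqrt(2)*q + 6*q - 6*sqrt(2)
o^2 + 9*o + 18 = (o + 3)*(o + 6)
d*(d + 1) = d^2 + d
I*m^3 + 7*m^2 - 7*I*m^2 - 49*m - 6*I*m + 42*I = (m - 7)*(m - 6*I)*(I*m + 1)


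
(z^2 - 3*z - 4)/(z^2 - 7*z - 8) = (z - 4)/(z - 8)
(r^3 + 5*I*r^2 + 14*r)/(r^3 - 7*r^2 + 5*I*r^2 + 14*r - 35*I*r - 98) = r/(r - 7)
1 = 1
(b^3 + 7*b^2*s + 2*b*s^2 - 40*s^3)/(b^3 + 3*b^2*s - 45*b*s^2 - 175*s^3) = (-b^2 - 2*b*s + 8*s^2)/(-b^2 + 2*b*s + 35*s^2)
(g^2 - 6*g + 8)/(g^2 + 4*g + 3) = (g^2 - 6*g + 8)/(g^2 + 4*g + 3)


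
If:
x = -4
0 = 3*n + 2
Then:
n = -2/3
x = -4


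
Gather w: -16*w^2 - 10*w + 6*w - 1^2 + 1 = -16*w^2 - 4*w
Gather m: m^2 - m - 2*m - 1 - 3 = m^2 - 3*m - 4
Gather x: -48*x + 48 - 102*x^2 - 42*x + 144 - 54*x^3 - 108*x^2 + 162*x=-54*x^3 - 210*x^2 + 72*x + 192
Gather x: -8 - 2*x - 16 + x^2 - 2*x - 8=x^2 - 4*x - 32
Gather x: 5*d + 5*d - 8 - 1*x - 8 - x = 10*d - 2*x - 16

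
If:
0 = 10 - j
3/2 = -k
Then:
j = 10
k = -3/2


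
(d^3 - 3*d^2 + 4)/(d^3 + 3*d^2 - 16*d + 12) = (d^2 - d - 2)/(d^2 + 5*d - 6)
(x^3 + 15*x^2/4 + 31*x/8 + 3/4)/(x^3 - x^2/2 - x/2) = (8*x^3 + 30*x^2 + 31*x + 6)/(4*x*(2*x^2 - x - 1))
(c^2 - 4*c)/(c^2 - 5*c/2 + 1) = 2*c*(c - 4)/(2*c^2 - 5*c + 2)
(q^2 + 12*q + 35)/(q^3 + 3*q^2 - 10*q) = (q + 7)/(q*(q - 2))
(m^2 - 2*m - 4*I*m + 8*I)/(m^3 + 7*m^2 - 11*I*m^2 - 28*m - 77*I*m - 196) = (m - 2)/(m^2 + 7*m*(1 - I) - 49*I)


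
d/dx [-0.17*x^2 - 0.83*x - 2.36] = -0.34*x - 0.83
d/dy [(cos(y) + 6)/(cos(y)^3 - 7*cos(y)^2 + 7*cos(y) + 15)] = (-165*cos(y) + 11*cos(2*y) + cos(3*y) + 65)*sin(y)/(2*(cos(y)^3 - 7*cos(y)^2 + 7*cos(y) + 15)^2)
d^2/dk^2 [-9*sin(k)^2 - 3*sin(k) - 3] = 3*sin(k) - 18*cos(2*k)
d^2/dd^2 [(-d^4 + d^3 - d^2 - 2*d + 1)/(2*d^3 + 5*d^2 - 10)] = 2*(-39*d^6 - 84*d^5 + 234*d^4 - 60*d^3 - 915*d^2 + 60*d - 50)/(8*d^9 + 60*d^8 + 150*d^7 + 5*d^6 - 600*d^5 - 750*d^4 + 600*d^3 + 1500*d^2 - 1000)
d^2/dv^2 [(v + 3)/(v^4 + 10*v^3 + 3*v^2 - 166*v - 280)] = 2*(4*(v + 3)*(2*v^3 + 15*v^2 + 3*v - 83)^2 + (-4*v^3 - 30*v^2 - 6*v - 3*(v + 3)*(2*v^2 + 10*v + 1) + 166)*(v^4 + 10*v^3 + 3*v^2 - 166*v - 280))/(v^4 + 10*v^3 + 3*v^2 - 166*v - 280)^3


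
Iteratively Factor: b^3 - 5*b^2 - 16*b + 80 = (b - 4)*(b^2 - b - 20) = (b - 4)*(b + 4)*(b - 5)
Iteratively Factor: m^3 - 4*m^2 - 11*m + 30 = (m - 2)*(m^2 - 2*m - 15) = (m - 2)*(m + 3)*(m - 5)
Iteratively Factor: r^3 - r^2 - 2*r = (r + 1)*(r^2 - 2*r) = r*(r + 1)*(r - 2)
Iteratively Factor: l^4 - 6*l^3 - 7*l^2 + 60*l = (l)*(l^3 - 6*l^2 - 7*l + 60) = l*(l - 4)*(l^2 - 2*l - 15) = l*(l - 5)*(l - 4)*(l + 3)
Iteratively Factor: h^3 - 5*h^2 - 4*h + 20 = (h + 2)*(h^2 - 7*h + 10) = (h - 2)*(h + 2)*(h - 5)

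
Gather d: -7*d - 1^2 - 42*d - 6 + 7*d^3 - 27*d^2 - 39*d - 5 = 7*d^3 - 27*d^2 - 88*d - 12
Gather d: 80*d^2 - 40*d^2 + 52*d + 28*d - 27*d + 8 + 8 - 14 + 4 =40*d^2 + 53*d + 6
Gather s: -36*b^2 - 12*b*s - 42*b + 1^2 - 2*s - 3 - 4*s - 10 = -36*b^2 - 42*b + s*(-12*b - 6) - 12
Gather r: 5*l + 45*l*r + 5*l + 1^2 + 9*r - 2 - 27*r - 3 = 10*l + r*(45*l - 18) - 4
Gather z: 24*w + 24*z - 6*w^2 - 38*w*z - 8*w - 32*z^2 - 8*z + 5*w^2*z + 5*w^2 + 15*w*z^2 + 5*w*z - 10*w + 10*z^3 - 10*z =-w^2 + 6*w + 10*z^3 + z^2*(15*w - 32) + z*(5*w^2 - 33*w + 6)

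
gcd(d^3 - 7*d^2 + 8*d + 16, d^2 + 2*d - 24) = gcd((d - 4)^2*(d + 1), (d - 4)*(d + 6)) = d - 4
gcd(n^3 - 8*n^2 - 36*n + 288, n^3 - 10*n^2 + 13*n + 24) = n - 8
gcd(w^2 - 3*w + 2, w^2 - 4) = w - 2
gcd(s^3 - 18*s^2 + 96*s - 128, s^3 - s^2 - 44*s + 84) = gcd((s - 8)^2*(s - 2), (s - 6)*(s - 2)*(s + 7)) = s - 2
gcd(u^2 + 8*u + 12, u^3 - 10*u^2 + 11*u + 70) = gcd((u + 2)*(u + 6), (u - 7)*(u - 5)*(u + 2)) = u + 2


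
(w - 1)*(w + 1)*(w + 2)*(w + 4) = w^4 + 6*w^3 + 7*w^2 - 6*w - 8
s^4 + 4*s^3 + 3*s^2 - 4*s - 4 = (s - 1)*(s + 1)*(s + 2)^2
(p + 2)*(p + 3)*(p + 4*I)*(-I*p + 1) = -I*p^4 + 5*p^3 - 5*I*p^3 + 25*p^2 - 2*I*p^2 + 30*p + 20*I*p + 24*I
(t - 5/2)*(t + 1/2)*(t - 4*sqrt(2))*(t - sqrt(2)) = t^4 - 5*sqrt(2)*t^3 - 2*t^3 + 27*t^2/4 + 10*sqrt(2)*t^2 - 16*t + 25*sqrt(2)*t/4 - 10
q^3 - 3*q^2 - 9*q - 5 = (q - 5)*(q + 1)^2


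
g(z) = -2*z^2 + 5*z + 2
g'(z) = 5 - 4*z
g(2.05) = 3.84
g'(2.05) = -3.20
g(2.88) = -0.19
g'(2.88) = -6.52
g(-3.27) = -35.74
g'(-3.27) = 18.08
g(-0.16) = 1.15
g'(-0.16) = 5.64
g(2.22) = 3.24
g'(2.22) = -3.88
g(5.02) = -23.30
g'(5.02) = -15.08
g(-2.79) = -27.52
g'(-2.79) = 16.16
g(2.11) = 3.65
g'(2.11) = -3.44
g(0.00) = 2.00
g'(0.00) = 5.00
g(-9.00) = -205.00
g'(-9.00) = 41.00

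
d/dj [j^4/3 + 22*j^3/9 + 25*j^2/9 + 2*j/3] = 4*j^3/3 + 22*j^2/3 + 50*j/9 + 2/3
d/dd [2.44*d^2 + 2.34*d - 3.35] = 4.88*d + 2.34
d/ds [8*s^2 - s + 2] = 16*s - 1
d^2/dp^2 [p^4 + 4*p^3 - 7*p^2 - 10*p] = 12*p^2 + 24*p - 14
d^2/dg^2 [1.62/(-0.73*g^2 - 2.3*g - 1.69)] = (1.726596*g^2 + 5.43996*g - 1.62*(1.46*g + 2.3)*(2.92*g + 4.6) + 3.997188)/(0.73*g^2 + 2.3*g + 1.69)^3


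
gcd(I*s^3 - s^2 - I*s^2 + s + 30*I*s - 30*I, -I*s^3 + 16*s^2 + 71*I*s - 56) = 1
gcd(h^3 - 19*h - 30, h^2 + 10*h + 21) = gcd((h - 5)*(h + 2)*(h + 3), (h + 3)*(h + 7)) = h + 3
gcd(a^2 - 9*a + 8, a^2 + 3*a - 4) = a - 1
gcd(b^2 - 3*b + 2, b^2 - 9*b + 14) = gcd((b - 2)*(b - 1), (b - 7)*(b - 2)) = b - 2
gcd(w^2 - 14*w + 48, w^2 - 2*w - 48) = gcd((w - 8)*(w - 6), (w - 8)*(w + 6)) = w - 8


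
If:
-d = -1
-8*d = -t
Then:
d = 1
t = 8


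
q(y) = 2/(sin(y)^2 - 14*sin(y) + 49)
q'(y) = 2*(-2*sin(y)*cos(y) + 14*cos(y))/(sin(y)^2 - 14*sin(y) + 49)^2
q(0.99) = 0.05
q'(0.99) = 0.01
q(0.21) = 0.04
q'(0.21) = 0.01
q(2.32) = 0.05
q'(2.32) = -0.01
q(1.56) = 0.06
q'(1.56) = 0.00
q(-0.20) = 0.04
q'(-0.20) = 0.01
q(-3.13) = 0.04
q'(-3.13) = -0.01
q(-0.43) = 0.04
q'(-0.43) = 0.01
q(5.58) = 0.03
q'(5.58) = 0.01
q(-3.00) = 0.04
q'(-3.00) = -0.01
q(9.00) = 0.05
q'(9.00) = -0.01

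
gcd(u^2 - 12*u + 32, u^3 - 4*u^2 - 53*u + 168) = u - 8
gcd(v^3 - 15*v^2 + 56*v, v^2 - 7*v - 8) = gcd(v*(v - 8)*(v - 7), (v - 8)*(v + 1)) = v - 8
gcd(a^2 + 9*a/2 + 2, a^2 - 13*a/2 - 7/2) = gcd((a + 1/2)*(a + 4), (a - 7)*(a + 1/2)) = a + 1/2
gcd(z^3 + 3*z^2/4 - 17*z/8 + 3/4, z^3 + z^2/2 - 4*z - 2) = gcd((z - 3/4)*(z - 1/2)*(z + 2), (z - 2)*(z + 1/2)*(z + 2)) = z + 2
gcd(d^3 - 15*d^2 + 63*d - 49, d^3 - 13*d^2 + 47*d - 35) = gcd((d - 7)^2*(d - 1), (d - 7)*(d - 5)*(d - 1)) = d^2 - 8*d + 7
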